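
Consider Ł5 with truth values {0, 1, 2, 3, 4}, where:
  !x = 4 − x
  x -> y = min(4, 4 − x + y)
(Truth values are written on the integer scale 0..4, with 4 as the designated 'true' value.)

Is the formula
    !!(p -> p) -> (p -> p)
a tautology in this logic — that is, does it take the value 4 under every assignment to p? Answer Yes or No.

Yes

p = 0 ↦ 4
p = 1 ↦ 4
p = 2 ↦ 4
p = 3 ↦ 4
p = 4 ↦ 4
Every assignment gives a value ≥ 4.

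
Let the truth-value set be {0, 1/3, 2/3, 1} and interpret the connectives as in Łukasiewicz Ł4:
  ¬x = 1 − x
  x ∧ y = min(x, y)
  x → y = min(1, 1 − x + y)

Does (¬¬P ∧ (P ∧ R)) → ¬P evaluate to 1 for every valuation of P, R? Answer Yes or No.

No

Counterexample: take P = 2/3, R = 2/3.
¬P = ¬2/3 = 1/3
¬¬P = ¬1/3 = 2/3
P ∧ R = 2/3 ∧ 2/3 = 2/3
¬¬P ∧ (P ∧ R) = 2/3 ∧ 2/3 = 2/3
¬P = ¬2/3 = 1/3
(¬¬P ∧ (P ∧ R)) → ¬P = 2/3 → 1/3 = 2/3
This gives 2/3 ≠ 1.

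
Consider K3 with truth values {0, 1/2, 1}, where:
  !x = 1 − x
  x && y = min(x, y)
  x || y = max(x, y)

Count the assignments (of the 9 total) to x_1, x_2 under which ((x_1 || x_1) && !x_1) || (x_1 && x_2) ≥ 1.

1

x_1 = 0, x_2 = 0 ↦ 0  <
x_1 = 0, x_2 = 1/2 ↦ 0  <
x_1 = 0, x_2 = 1 ↦ 0  <
x_1 = 1/2, x_2 = 0 ↦ 1/2  <
x_1 = 1/2, x_2 = 1/2 ↦ 1/2  <
x_1 = 1/2, x_2 = 1 ↦ 1/2  <
x_1 = 1, x_2 = 0 ↦ 0  <
x_1 = 1, x_2 = 1/2 ↦ 1/2  <
x_1 = 1, x_2 = 1 ↦ 1  ≥
So 1 of the 9 assignments meets the threshold.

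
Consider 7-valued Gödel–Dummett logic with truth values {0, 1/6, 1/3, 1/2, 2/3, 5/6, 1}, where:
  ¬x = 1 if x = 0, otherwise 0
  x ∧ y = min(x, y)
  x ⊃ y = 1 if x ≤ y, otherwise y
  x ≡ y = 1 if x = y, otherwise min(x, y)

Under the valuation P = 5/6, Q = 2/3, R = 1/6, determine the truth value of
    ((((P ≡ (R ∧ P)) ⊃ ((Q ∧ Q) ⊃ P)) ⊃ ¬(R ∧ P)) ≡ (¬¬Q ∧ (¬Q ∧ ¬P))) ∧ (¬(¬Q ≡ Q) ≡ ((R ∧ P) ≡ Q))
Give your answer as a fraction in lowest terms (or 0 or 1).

1/6

R ∧ P = 1/6 ∧ 5/6 = 1/6
P ≡ (R ∧ P) = 5/6 ≡ 1/6 = 1/6
Q ∧ Q = 2/3 ∧ 2/3 = 2/3
(Q ∧ Q) ⊃ P = 2/3 ⊃ 5/6 = 1
(P ≡ (R ∧ P)) ⊃ ((Q ∧ Q) ⊃ P) = 1/6 ⊃ 1 = 1
R ∧ P = 1/6 ∧ 5/6 = 1/6
¬(R ∧ P) = ¬1/6 = 0
((P ≡ (R ∧ P)) ⊃ ((Q ∧ Q) ⊃ P)) ⊃ ¬(R ∧ P) = 1 ⊃ 0 = 0
¬Q = ¬2/3 = 0
¬¬Q = ¬0 = 1
¬Q = ¬2/3 = 0
¬P = ¬5/6 = 0
¬Q ∧ ¬P = 0 ∧ 0 = 0
¬¬Q ∧ (¬Q ∧ ¬P) = 1 ∧ 0 = 0
(((P ≡ (R ∧ P)) ⊃ ((Q ∧ Q) ⊃ P)) ⊃ ¬(R ∧ P)) ≡ (¬¬Q ∧ (¬Q ∧ ¬P)) = 0 ≡ 0 = 1
¬Q = ¬2/3 = 0
¬Q ≡ Q = 0 ≡ 2/3 = 0
¬(¬Q ≡ Q) = ¬0 = 1
R ∧ P = 1/6 ∧ 5/6 = 1/6
(R ∧ P) ≡ Q = 1/6 ≡ 2/3 = 1/6
¬(¬Q ≡ Q) ≡ ((R ∧ P) ≡ Q) = 1 ≡ 1/6 = 1/6
((((P ≡ (R ∧ P)) ⊃ ((Q ∧ Q) ⊃ P)) ⊃ ¬(R ∧ P)) ≡ (¬¬Q ∧ (¬Q ∧ ¬P))) ∧ (¬(¬Q ≡ Q) ≡ ((R ∧ P) ≡ Q)) = 1 ∧ 1/6 = 1/6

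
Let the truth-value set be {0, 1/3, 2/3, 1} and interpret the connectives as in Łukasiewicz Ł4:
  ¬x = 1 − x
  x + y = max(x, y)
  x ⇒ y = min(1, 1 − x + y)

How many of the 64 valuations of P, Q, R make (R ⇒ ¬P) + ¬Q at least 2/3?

value 1: 46 assignments (counts)
value 2/3: 12 assignments (counts)
value 1/3: 5 assignments
value 0: 1 assignment
So 58 of the 64 assignments meet the threshold.

58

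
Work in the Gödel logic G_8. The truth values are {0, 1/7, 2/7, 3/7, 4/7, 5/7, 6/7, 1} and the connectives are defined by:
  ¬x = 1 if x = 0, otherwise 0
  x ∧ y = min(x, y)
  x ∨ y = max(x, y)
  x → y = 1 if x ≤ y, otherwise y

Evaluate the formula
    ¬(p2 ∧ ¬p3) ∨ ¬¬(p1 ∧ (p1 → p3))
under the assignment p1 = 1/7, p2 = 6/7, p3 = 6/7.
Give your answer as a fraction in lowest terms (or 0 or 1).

¬p3 = ¬6/7 = 0
p2 ∧ ¬p3 = 6/7 ∧ 0 = 0
¬(p2 ∧ ¬p3) = ¬0 = 1
p1 → p3 = 1/7 → 6/7 = 1
p1 ∧ (p1 → p3) = 1/7 ∧ 1 = 1/7
¬(p1 ∧ (p1 → p3)) = ¬1/7 = 0
¬¬(p1 ∧ (p1 → p3)) = ¬0 = 1
¬(p2 ∧ ¬p3) ∨ ¬¬(p1 ∧ (p1 → p3)) = 1 ∨ 1 = 1

1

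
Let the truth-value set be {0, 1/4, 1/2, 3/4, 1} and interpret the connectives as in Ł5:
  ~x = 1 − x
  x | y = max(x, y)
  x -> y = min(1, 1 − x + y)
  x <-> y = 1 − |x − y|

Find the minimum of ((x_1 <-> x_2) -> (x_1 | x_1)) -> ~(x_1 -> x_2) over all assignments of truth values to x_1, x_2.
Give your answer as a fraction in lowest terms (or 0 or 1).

Take x_1 = 0, x_2 = 1:
x_1 <-> x_2 = 0 <-> 1 = 0
x_1 | x_1 = 0 | 0 = 0
(x_1 <-> x_2) -> (x_1 | x_1) = 0 -> 0 = 1
x_1 -> x_2 = 0 -> 1 = 1
~(x_1 -> x_2) = ~1 = 0
((x_1 <-> x_2) -> (x_1 | x_1)) -> ~(x_1 -> x_2) = 1 -> 0 = 0
No assignment yields a value below 0, so this is the minimum.

0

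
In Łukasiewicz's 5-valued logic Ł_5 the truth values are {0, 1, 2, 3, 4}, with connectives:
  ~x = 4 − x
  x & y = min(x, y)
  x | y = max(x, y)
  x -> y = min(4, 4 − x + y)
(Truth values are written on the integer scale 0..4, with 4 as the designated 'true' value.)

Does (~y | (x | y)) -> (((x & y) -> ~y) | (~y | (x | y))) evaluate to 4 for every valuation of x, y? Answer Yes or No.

At x = 1, y = 0, for instance:
~y = ~0 = 4
x | y = 1 | 0 = 1
~y | (x | y) = 4 | 1 = 4
x & y = 1 & 0 = 0
~y = ~0 = 4
(x & y) -> ~y = 0 -> 4 = 4
((x & y) -> ~y) | (~y | (x | y)) = 4 | 4 = 4
(~y | (x | y)) -> (((x & y) -> ~y) | (~y | (x | y))) = 4 -> 4 = 4
and checking the remaining 24 assignments likewise gives ≥ 4 in every case.

Yes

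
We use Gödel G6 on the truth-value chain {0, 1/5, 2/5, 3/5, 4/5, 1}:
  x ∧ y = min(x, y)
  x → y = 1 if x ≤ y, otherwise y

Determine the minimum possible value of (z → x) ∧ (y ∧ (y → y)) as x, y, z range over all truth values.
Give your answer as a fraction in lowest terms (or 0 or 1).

0

Take x = 0, y = 0, z = 0:
z → x = 0 → 0 = 1
y → y = 0 → 0 = 1
y ∧ (y → y) = 0 ∧ 1 = 0
(z → x) ∧ (y ∧ (y → y)) = 1 ∧ 0 = 0
No assignment yields a value below 0, so this is the minimum.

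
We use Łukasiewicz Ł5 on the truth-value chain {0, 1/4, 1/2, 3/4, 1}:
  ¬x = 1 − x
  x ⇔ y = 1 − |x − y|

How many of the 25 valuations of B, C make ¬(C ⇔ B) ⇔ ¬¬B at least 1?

7

value 1: 7 assignments (counts)
value 3/4: 7 assignments
value 1/2: 6 assignments
value 1/4: 3 assignments
value 0: 2 assignments
So 7 of the 25 assignments meet the threshold.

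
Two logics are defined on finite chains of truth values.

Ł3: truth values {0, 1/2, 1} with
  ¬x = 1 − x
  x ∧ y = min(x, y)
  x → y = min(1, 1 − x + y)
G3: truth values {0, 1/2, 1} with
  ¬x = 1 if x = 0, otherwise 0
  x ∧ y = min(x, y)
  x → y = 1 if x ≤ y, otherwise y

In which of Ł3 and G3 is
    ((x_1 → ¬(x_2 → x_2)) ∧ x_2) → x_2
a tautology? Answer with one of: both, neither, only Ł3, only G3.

In Ł3: every assignment gives 1 — tautology.
In G3: every assignment gives 1 — tautology.

both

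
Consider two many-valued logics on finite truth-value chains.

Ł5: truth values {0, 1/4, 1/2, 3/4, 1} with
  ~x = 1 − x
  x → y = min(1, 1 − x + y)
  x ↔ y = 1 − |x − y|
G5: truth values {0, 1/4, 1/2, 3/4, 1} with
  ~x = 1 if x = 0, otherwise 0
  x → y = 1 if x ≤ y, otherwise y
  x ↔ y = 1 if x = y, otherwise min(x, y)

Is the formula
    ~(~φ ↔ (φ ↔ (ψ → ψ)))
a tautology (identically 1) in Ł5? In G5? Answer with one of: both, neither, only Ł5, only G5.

only G5

In Ł5: at φ = 1/4, ψ = 0 the value is 1/2 — not a tautology.
In G5: every assignment gives 1 — tautology.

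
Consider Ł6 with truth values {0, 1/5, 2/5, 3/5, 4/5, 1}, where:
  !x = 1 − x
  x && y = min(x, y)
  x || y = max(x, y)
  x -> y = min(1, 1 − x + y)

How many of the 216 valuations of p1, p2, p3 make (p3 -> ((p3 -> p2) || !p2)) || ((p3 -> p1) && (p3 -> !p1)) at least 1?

value 1: 186 assignments (counts)
value 4/5: 18 assignments
value 3/5: 12 assignments
So 186 of the 216 assignments meet the threshold.

186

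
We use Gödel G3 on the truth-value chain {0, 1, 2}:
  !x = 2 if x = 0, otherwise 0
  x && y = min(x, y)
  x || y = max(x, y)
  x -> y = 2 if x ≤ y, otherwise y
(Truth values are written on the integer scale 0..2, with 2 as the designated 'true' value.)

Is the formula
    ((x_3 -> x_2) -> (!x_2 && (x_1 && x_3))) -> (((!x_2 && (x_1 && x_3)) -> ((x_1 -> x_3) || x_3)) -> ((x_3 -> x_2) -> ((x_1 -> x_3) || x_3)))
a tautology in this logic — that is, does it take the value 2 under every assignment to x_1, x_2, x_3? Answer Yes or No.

At x_1 = 2, x_2 = 0, x_3 = 1, for instance:
x_3 -> x_2 = 1 -> 0 = 0
!x_2 = !0 = 2
x_1 && x_3 = 2 && 1 = 1
!x_2 && (x_1 && x_3) = 2 && 1 = 1
(x_3 -> x_2) -> (!x_2 && (x_1 && x_3)) = 0 -> 1 = 2
x_1 -> x_3 = 2 -> 1 = 1
(x_1 -> x_3) || x_3 = 1 || 1 = 1
(!x_2 && (x_1 && x_3)) -> ((x_1 -> x_3) || x_3) = 1 -> 1 = 2
(x_3 -> x_2) -> ((x_1 -> x_3) || x_3) = 0 -> 1 = 2
((!x_2 && (x_1 && x_3)) -> ((x_1 -> x_3) || x_3)) -> ((x_3 -> x_2) -> ((x_1 -> x_3) || x_3)) = 2 -> 2 = 2
((x_3 -> x_2) -> (!x_2 && (x_1 && x_3))) -> (((!x_2 && (x_1 && x_3)) -> ((x_1 -> x_3) || x_3)) -> ((x_3 -> x_2) -> ((x_1 -> x_3) || x_3))) = 2 -> 2 = 2
and checking the remaining 26 assignments likewise gives ≥ 2 in every case.

Yes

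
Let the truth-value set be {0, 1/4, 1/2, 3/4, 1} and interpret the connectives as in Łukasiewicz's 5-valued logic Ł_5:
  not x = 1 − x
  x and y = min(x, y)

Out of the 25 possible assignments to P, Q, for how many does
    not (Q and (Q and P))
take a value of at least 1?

9

value 1: 9 assignments (counts)
value 3/4: 7 assignments
value 1/2: 5 assignments
value 1/4: 3 assignments
value 0: 1 assignment
So 9 of the 25 assignments meet the threshold.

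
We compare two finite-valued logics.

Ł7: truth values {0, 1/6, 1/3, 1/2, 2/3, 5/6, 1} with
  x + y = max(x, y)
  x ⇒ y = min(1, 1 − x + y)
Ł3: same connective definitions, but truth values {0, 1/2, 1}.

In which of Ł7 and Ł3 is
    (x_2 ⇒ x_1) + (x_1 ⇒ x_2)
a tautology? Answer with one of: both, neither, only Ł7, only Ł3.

In Ł7: every assignment gives 1 — tautology.
In Ł3: every assignment gives 1 — tautology.

both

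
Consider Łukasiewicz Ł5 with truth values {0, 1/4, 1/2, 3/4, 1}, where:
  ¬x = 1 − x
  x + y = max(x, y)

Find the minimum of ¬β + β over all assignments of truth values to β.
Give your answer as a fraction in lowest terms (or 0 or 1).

Take β = 1/2:
¬β = ¬1/2 = 1/2
¬β + β = 1/2 + 1/2 = 1/2
No assignment yields a value below 1/2, so this is the minimum.

1/2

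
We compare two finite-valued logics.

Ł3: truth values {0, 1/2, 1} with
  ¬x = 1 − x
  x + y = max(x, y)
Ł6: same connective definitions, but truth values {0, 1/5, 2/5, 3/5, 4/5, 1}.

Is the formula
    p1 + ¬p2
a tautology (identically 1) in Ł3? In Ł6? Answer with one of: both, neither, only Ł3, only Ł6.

neither

In Ł3: at p1 = 0, p2 = 1/2 the value is 1/2 — not a tautology.
In Ł6: at p1 = 0, p2 = 1/5 the value is 4/5 — not a tautology.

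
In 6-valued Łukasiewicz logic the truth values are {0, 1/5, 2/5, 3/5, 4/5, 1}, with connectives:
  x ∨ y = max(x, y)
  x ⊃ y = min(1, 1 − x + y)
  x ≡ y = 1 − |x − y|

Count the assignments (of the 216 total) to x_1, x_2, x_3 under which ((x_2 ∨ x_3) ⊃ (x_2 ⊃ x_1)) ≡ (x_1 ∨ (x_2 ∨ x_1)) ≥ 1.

44

value 1: 44 assignments (counts)
value 4/5: 55 assignments
value 3/5: 47 assignments
value 2/5: 35 assignments
value 1/5: 23 assignments
value 0: 12 assignments
So 44 of the 216 assignments meet the threshold.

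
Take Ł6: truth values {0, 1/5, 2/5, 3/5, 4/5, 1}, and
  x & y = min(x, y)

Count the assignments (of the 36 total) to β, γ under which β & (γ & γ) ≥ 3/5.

value 1: 1 assignment (counts)
value 4/5: 3 assignments (counts)
value 3/5: 5 assignments (counts)
value 2/5: 7 assignments
value 1/5: 9 assignments
value 0: 11 assignments
So 9 of the 36 assignments meet the threshold.

9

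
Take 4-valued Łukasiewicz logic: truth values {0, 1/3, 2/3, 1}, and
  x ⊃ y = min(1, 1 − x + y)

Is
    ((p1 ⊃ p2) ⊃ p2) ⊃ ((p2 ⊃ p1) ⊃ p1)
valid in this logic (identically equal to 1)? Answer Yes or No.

p1 = 0, p2 = 0 ↦ 1
p1 = 0, p2 = 1/3 ↦ 1
p1 = 0, p2 = 2/3 ↦ 1
p1 = 0, p2 = 1 ↦ 1
p1 = 1/3, p2 = 0 ↦ 1
p1 = 1/3, p2 = 1/3 ↦ 1
p1 = 1/3, p2 = 2/3 ↦ 1
p1 = 1/3, p2 = 1 ↦ 1
p1 = 2/3, p2 = 0 ↦ 1
p1 = 2/3, p2 = 1/3 ↦ 1
p1 = 2/3, p2 = 2/3 ↦ 1
p1 = 2/3, p2 = 1 ↦ 1
p1 = 1, p2 = 0 ↦ 1
p1 = 1, p2 = 1/3 ↦ 1
p1 = 1, p2 = 2/3 ↦ 1
p1 = 1, p2 = 1 ↦ 1
Every assignment gives a value ≥ 1.

Yes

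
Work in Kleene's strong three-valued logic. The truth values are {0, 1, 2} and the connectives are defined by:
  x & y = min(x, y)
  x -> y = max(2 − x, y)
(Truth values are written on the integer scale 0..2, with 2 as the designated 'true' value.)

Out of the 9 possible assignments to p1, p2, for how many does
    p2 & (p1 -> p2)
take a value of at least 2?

3

p1 = 0, p2 = 0 ↦ 0  <
p1 = 0, p2 = 1 ↦ 1  <
p1 = 0, p2 = 2 ↦ 2  ≥
p1 = 1, p2 = 0 ↦ 0  <
p1 = 1, p2 = 1 ↦ 1  <
p1 = 1, p2 = 2 ↦ 2  ≥
p1 = 2, p2 = 0 ↦ 0  <
p1 = 2, p2 = 1 ↦ 1  <
p1 = 2, p2 = 2 ↦ 2  ≥
So 3 of the 9 assignments meet the threshold.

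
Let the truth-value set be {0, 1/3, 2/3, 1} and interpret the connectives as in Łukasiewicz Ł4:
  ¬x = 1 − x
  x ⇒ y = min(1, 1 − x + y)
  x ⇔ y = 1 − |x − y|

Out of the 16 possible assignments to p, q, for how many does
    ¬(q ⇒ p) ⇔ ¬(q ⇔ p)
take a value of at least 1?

10

p = 0, q = 0 ↦ 1  ≥
p = 0, q = 1/3 ↦ 1  ≥
p = 0, q = 2/3 ↦ 1  ≥
p = 0, q = 1 ↦ 1  ≥
p = 1/3, q = 0 ↦ 2/3  <
p = 1/3, q = 1/3 ↦ 1  ≥
p = 1/3, q = 2/3 ↦ 1  ≥
p = 1/3, q = 1 ↦ 1  ≥
p = 2/3, q = 0 ↦ 1/3  <
p = 2/3, q = 1/3 ↦ 2/3  <
p = 2/3, q = 2/3 ↦ 1  ≥
p = 2/3, q = 1 ↦ 1  ≥
p = 1, q = 0 ↦ 0  <
p = 1, q = 1/3 ↦ 1/3  <
p = 1, q = 2/3 ↦ 2/3  <
p = 1, q = 1 ↦ 1  ≥
So 10 of the 16 assignments meet the threshold.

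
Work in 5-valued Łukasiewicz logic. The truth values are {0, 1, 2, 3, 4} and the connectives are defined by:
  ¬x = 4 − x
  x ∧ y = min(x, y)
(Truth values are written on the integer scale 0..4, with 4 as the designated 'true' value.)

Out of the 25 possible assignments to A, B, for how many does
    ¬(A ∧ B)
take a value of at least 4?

value 4: 9 assignments (counts)
value 3: 7 assignments
value 2: 5 assignments
value 1: 3 assignments
value 0: 1 assignment
So 9 of the 25 assignments meet the threshold.

9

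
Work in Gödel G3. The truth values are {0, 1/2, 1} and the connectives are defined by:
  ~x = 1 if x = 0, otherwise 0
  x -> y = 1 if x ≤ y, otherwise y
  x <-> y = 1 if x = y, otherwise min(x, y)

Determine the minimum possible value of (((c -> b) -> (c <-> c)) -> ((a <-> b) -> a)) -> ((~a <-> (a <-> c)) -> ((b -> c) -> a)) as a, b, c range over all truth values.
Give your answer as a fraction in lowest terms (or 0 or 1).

1/2

Take a = 1/2, b = 0, c = 0:
c -> b = 0 -> 0 = 1
c <-> c = 0 <-> 0 = 1
(c -> b) -> (c <-> c) = 1 -> 1 = 1
a <-> b = 1/2 <-> 0 = 0
(a <-> b) -> a = 0 -> 1/2 = 1
((c -> b) -> (c <-> c)) -> ((a <-> b) -> a) = 1 -> 1 = 1
~a = ~1/2 = 0
a <-> c = 1/2 <-> 0 = 0
~a <-> (a <-> c) = 0 <-> 0 = 1
b -> c = 0 -> 0 = 1
(b -> c) -> a = 1 -> 1/2 = 1/2
(~a <-> (a <-> c)) -> ((b -> c) -> a) = 1 -> 1/2 = 1/2
(((c -> b) -> (c <-> c)) -> ((a <-> b) -> a)) -> ((~a <-> (a <-> c)) -> ((b -> c) -> a)) = 1 -> 1/2 = 1/2
No assignment yields a value below 1/2, so this is the minimum.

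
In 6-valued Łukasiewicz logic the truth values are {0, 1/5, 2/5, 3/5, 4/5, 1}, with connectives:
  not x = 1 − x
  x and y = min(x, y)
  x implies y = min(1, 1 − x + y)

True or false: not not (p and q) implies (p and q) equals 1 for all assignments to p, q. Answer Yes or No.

At p = 1, q = 2/5, for instance:
p and q = 1 and 2/5 = 2/5
not (p and q) = not 2/5 = 3/5
not not (p and q) = not 3/5 = 2/5
not not (p and q) implies (p and q) = 2/5 implies 2/5 = 1
and checking the remaining 35 assignments likewise gives ≥ 1 in every case.

Yes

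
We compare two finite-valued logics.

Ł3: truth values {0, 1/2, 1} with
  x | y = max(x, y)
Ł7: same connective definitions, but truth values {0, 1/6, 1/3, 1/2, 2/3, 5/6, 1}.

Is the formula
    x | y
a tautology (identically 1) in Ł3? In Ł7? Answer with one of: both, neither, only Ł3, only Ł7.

neither

In Ł3: at x = 0, y = 0 the value is 0 — not a tautology.
In Ł7: at x = 0, y = 0 the value is 0 — not a tautology.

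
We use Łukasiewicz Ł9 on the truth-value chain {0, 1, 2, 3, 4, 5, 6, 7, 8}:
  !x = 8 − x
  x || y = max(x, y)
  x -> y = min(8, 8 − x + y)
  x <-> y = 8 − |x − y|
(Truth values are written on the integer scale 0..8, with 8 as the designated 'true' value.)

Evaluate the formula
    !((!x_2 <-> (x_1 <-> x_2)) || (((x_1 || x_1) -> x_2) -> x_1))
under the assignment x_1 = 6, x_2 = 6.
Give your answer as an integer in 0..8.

!x_2 = !6 = 2
x_1 <-> x_2 = 6 <-> 6 = 8
!x_2 <-> (x_1 <-> x_2) = 2 <-> 8 = 2
x_1 || x_1 = 6 || 6 = 6
(x_1 || x_1) -> x_2 = 6 -> 6 = 8
((x_1 || x_1) -> x_2) -> x_1 = 8 -> 6 = 6
(!x_2 <-> (x_1 <-> x_2)) || (((x_1 || x_1) -> x_2) -> x_1) = 2 || 6 = 6
!((!x_2 <-> (x_1 <-> x_2)) || (((x_1 || x_1) -> x_2) -> x_1)) = !6 = 2

2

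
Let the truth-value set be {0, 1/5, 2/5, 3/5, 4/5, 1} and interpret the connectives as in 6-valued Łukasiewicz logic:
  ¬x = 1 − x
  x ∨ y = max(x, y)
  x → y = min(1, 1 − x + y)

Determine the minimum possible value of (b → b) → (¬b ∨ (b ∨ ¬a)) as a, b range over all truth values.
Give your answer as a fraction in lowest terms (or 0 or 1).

Take a = 2/5, b = 2/5:
b → b = 2/5 → 2/5 = 1
¬b = ¬2/5 = 3/5
¬a = ¬2/5 = 3/5
b ∨ ¬a = 2/5 ∨ 3/5 = 3/5
¬b ∨ (b ∨ ¬a) = 3/5 ∨ 3/5 = 3/5
(b → b) → (¬b ∨ (b ∨ ¬a)) = 1 → 3/5 = 3/5
No assignment yields a value below 3/5, so this is the minimum.

3/5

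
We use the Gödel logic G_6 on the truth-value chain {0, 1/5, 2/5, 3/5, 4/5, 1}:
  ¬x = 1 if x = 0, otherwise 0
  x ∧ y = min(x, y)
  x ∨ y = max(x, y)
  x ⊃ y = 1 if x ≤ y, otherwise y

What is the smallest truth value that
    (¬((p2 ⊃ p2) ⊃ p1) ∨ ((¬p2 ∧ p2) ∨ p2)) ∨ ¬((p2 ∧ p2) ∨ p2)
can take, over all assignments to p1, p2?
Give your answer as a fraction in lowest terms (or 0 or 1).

Take p1 = 1/5, p2 = 1/5:
p2 ⊃ p2 = 1/5 ⊃ 1/5 = 1
(p2 ⊃ p2) ⊃ p1 = 1 ⊃ 1/5 = 1/5
¬((p2 ⊃ p2) ⊃ p1) = ¬1/5 = 0
¬p2 = ¬1/5 = 0
¬p2 ∧ p2 = 0 ∧ 1/5 = 0
(¬p2 ∧ p2) ∨ p2 = 0 ∨ 1/5 = 1/5
¬((p2 ⊃ p2) ⊃ p1) ∨ ((¬p2 ∧ p2) ∨ p2) = 0 ∨ 1/5 = 1/5
p2 ∧ p2 = 1/5 ∧ 1/5 = 1/5
(p2 ∧ p2) ∨ p2 = 1/5 ∨ 1/5 = 1/5
¬((p2 ∧ p2) ∨ p2) = ¬1/5 = 0
(¬((p2 ⊃ p2) ⊃ p1) ∨ ((¬p2 ∧ p2) ∨ p2)) ∨ ¬((p2 ∧ p2) ∨ p2) = 1/5 ∨ 0 = 1/5
No assignment yields a value below 1/5, so this is the minimum.

1/5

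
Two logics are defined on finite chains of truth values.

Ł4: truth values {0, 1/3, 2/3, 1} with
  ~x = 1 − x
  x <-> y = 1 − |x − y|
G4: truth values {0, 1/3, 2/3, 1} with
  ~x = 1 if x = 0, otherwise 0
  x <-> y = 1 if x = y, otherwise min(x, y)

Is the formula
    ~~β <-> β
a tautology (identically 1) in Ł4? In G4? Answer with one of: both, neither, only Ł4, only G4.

only Ł4

In Ł4: every assignment gives 1 — tautology.
In G4: at β = 1/3 the value is 1/3 — not a tautology.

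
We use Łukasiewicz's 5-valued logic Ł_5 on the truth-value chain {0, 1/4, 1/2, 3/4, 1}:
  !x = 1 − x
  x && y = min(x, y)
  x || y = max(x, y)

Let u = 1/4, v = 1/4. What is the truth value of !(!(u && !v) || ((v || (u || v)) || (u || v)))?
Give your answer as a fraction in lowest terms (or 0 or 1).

!v = !1/4 = 3/4
u && !v = 1/4 && 3/4 = 1/4
!(u && !v) = !1/4 = 3/4
u || v = 1/4 || 1/4 = 1/4
v || (u || v) = 1/4 || 1/4 = 1/4
u || v = 1/4 || 1/4 = 1/4
(v || (u || v)) || (u || v) = 1/4 || 1/4 = 1/4
!(u && !v) || ((v || (u || v)) || (u || v)) = 3/4 || 1/4 = 3/4
!(!(u && !v) || ((v || (u || v)) || (u || v))) = !3/4 = 1/4

1/4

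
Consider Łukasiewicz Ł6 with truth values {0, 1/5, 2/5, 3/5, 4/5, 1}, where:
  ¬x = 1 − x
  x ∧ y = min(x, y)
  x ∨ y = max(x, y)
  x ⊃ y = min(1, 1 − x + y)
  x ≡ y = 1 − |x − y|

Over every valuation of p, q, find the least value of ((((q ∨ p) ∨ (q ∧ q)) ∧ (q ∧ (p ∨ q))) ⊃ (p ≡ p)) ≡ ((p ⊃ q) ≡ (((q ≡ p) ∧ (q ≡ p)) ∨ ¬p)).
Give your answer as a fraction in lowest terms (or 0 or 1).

Take p = 2/5, q = 4/5:
q ∨ p = 4/5 ∨ 2/5 = 4/5
q ∧ q = 4/5 ∧ 4/5 = 4/5
(q ∨ p) ∨ (q ∧ q) = 4/5 ∨ 4/5 = 4/5
p ∨ q = 2/5 ∨ 4/5 = 4/5
q ∧ (p ∨ q) = 4/5 ∧ 4/5 = 4/5
((q ∨ p) ∨ (q ∧ q)) ∧ (q ∧ (p ∨ q)) = 4/5 ∧ 4/5 = 4/5
p ≡ p = 2/5 ≡ 2/5 = 1
(((q ∨ p) ∨ (q ∧ q)) ∧ (q ∧ (p ∨ q))) ⊃ (p ≡ p) = 4/5 ⊃ 1 = 1
p ⊃ q = 2/5 ⊃ 4/5 = 1
q ≡ p = 4/5 ≡ 2/5 = 3/5
q ≡ p = 4/5 ≡ 2/5 = 3/5
(q ≡ p) ∧ (q ≡ p) = 3/5 ∧ 3/5 = 3/5
¬p = ¬2/5 = 3/5
((q ≡ p) ∧ (q ≡ p)) ∨ ¬p = 3/5 ∨ 3/5 = 3/5
(p ⊃ q) ≡ (((q ≡ p) ∧ (q ≡ p)) ∨ ¬p) = 1 ≡ 3/5 = 3/5
((((q ∨ p) ∨ (q ∧ q)) ∧ (q ∧ (p ∨ q))) ⊃ (p ≡ p)) ≡ ((p ⊃ q) ≡ (((q ≡ p) ∧ (q ≡ p)) ∨ ¬p)) = 1 ≡ 3/5 = 3/5
No assignment yields a value below 3/5, so this is the minimum.

3/5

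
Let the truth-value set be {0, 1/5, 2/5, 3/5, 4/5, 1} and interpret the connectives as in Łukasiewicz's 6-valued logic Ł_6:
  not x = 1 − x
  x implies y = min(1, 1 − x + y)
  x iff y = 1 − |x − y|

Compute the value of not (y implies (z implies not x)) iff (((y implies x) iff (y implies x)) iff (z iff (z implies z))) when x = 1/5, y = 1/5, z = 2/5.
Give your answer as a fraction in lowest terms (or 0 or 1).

3/5

not x = not 1/5 = 4/5
z implies not x = 2/5 implies 4/5 = 1
y implies (z implies not x) = 1/5 implies 1 = 1
not (y implies (z implies not x)) = not 1 = 0
y implies x = 1/5 implies 1/5 = 1
y implies x = 1/5 implies 1/5 = 1
(y implies x) iff (y implies x) = 1 iff 1 = 1
z implies z = 2/5 implies 2/5 = 1
z iff (z implies z) = 2/5 iff 1 = 2/5
((y implies x) iff (y implies x)) iff (z iff (z implies z)) = 1 iff 2/5 = 2/5
not (y implies (z implies not x)) iff (((y implies x) iff (y implies x)) iff (z iff (z implies z))) = 0 iff 2/5 = 3/5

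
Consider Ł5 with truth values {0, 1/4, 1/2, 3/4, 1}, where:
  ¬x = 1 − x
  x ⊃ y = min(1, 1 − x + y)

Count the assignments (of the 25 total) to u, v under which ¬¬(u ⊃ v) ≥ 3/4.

value 1: 15 assignments (counts)
value 3/4: 4 assignments (counts)
value 1/2: 3 assignments
value 1/4: 2 assignments
value 0: 1 assignment
So 19 of the 25 assignments meet the threshold.

19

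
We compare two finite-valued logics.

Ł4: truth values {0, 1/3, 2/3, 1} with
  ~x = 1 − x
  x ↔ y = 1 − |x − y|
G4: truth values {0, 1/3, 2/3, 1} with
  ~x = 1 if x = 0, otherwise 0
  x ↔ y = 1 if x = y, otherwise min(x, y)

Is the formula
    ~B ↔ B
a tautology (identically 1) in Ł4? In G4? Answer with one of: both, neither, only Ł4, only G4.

neither

In Ł4: at B = 0 the value is 0 — not a tautology.
In G4: at B = 0 the value is 0 — not a tautology.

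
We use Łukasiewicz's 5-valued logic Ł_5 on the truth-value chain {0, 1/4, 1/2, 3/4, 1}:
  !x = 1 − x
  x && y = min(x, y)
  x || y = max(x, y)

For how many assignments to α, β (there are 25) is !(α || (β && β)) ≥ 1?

value 1: 1 assignment (counts)
value 3/4: 3 assignments
value 1/2: 5 assignments
value 1/4: 7 assignments
value 0: 9 assignments
So 1 of the 25 assignments meets the threshold.

1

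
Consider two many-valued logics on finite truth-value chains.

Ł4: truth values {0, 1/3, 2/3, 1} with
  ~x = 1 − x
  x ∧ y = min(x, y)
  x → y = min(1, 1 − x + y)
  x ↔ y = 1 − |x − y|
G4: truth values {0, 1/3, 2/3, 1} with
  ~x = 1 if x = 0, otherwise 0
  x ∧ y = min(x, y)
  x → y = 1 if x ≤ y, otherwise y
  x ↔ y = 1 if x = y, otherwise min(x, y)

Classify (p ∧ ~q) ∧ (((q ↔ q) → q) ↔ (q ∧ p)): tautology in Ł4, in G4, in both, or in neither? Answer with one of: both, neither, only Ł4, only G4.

In Ł4: at p = 0, q = 0 the value is 0 — not a tautology.
In G4: at p = 0, q = 0 the value is 0 — not a tautology.

neither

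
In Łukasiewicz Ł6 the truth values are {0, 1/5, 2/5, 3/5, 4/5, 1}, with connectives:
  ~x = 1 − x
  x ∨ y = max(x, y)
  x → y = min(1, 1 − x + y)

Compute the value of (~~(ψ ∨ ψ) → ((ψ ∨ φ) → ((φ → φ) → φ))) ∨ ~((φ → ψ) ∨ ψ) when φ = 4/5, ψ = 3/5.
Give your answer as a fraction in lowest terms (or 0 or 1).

ψ ∨ ψ = 3/5 ∨ 3/5 = 3/5
~(ψ ∨ ψ) = ~3/5 = 2/5
~~(ψ ∨ ψ) = ~2/5 = 3/5
ψ ∨ φ = 3/5 ∨ 4/5 = 4/5
φ → φ = 4/5 → 4/5 = 1
(φ → φ) → φ = 1 → 4/5 = 4/5
(ψ ∨ φ) → ((φ → φ) → φ) = 4/5 → 4/5 = 1
~~(ψ ∨ ψ) → ((ψ ∨ φ) → ((φ → φ) → φ)) = 3/5 → 1 = 1
φ → ψ = 4/5 → 3/5 = 4/5
(φ → ψ) ∨ ψ = 4/5 ∨ 3/5 = 4/5
~((φ → ψ) ∨ ψ) = ~4/5 = 1/5
(~~(ψ ∨ ψ) → ((ψ ∨ φ) → ((φ → φ) → φ))) ∨ ~((φ → ψ) ∨ ψ) = 1 ∨ 1/5 = 1

1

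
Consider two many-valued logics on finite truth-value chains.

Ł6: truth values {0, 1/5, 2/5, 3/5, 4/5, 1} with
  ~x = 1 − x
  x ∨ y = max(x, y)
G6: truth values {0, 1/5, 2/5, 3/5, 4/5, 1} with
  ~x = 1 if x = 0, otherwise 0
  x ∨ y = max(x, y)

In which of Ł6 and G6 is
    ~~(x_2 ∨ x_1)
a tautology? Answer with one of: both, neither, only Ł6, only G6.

In Ł6: at x_1 = 0, x_2 = 0 the value is 0 — not a tautology.
In G6: at x_1 = 0, x_2 = 0 the value is 0 — not a tautology.

neither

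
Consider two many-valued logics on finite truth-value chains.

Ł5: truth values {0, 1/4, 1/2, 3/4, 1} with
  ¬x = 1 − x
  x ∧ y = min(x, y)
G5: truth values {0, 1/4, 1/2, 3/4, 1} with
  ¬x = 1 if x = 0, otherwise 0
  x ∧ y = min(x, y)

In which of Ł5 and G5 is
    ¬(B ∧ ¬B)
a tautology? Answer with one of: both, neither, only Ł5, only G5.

only G5

In Ł5: at B = 1/4 the value is 3/4 — not a tautology.
In G5: every assignment gives 1 — tautology.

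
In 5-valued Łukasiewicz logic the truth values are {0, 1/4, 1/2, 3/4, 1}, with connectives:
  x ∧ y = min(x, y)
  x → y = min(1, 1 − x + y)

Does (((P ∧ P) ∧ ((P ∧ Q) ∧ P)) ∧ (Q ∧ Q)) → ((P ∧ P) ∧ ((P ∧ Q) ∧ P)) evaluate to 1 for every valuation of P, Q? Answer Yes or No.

At P = 0, Q = 1/2, for instance:
P ∧ P = 0 ∧ 0 = 0
P ∧ Q = 0 ∧ 1/2 = 0
(P ∧ Q) ∧ P = 0 ∧ 0 = 0
(P ∧ P) ∧ ((P ∧ Q) ∧ P) = 0 ∧ 0 = 0
Q ∧ Q = 1/2 ∧ 1/2 = 1/2
((P ∧ P) ∧ ((P ∧ Q) ∧ P)) ∧ (Q ∧ Q) = 0 ∧ 1/2 = 0
(((P ∧ P) ∧ ((P ∧ Q) ∧ P)) ∧ (Q ∧ Q)) → ((P ∧ P) ∧ ((P ∧ Q) ∧ P)) = 0 → 0 = 1
and checking the remaining 24 assignments likewise gives ≥ 1 in every case.

Yes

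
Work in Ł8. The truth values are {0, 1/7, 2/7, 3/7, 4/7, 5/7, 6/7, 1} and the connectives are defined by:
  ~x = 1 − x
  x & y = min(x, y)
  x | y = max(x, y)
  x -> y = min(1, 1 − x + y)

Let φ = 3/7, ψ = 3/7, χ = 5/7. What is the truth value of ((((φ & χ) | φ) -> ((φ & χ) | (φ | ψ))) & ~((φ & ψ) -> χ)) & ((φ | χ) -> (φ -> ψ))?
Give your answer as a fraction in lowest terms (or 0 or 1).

φ & χ = 3/7 & 5/7 = 3/7
(φ & χ) | φ = 3/7 | 3/7 = 3/7
φ & χ = 3/7 & 5/7 = 3/7
φ | ψ = 3/7 | 3/7 = 3/7
(φ & χ) | (φ | ψ) = 3/7 | 3/7 = 3/7
((φ & χ) | φ) -> ((φ & χ) | (φ | ψ)) = 3/7 -> 3/7 = 1
φ & ψ = 3/7 & 3/7 = 3/7
(φ & ψ) -> χ = 3/7 -> 5/7 = 1
~((φ & ψ) -> χ) = ~1 = 0
(((φ & χ) | φ) -> ((φ & χ) | (φ | ψ))) & ~((φ & ψ) -> χ) = 1 & 0 = 0
φ | χ = 3/7 | 5/7 = 5/7
φ -> ψ = 3/7 -> 3/7 = 1
(φ | χ) -> (φ -> ψ) = 5/7 -> 1 = 1
((((φ & χ) | φ) -> ((φ & χ) | (φ | ψ))) & ~((φ & ψ) -> χ)) & ((φ | χ) -> (φ -> ψ)) = 0 & 1 = 0

0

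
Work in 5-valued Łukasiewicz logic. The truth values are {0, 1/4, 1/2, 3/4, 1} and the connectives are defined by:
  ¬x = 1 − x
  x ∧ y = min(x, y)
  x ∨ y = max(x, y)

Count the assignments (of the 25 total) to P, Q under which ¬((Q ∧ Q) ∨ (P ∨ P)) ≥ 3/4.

value 1: 1 assignment (counts)
value 3/4: 3 assignments (counts)
value 1/2: 5 assignments
value 1/4: 7 assignments
value 0: 9 assignments
So 4 of the 25 assignments meet the threshold.

4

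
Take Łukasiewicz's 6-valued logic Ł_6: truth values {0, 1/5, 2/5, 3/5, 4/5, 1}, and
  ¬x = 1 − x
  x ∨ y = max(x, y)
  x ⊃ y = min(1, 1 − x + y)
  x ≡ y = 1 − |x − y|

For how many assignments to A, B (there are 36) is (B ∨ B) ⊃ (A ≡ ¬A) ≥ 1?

value 1: 18 assignments (counts)
value 4/5: 6 assignments
value 3/5: 4 assignments
value 2/5: 4 assignments
value 1/5: 2 assignments
value 0: 2 assignments
So 18 of the 36 assignments meet the threshold.

18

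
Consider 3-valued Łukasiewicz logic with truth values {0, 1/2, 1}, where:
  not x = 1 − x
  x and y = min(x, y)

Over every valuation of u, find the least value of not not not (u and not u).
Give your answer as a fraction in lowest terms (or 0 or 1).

1/2

Take u = 1/2:
not u = not 1/2 = 1/2
u and not u = 1/2 and 1/2 = 1/2
not (u and not u) = not 1/2 = 1/2
not not (u and not u) = not 1/2 = 1/2
not not not (u and not u) = not 1/2 = 1/2
No assignment yields a value below 1/2, so this is the minimum.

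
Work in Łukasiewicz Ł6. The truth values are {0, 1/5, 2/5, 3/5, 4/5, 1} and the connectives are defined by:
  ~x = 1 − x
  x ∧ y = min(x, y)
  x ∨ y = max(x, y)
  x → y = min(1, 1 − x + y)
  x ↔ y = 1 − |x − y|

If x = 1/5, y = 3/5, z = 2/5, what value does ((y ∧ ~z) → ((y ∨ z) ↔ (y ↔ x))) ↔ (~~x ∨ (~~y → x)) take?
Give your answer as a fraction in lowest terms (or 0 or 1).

3/5

~z = ~2/5 = 3/5
y ∧ ~z = 3/5 ∧ 3/5 = 3/5
y ∨ z = 3/5 ∨ 2/5 = 3/5
y ↔ x = 3/5 ↔ 1/5 = 3/5
(y ∨ z) ↔ (y ↔ x) = 3/5 ↔ 3/5 = 1
(y ∧ ~z) → ((y ∨ z) ↔ (y ↔ x)) = 3/5 → 1 = 1
~x = ~1/5 = 4/5
~~x = ~4/5 = 1/5
~y = ~3/5 = 2/5
~~y = ~2/5 = 3/5
~~y → x = 3/5 → 1/5 = 3/5
~~x ∨ (~~y → x) = 1/5 ∨ 3/5 = 3/5
((y ∧ ~z) → ((y ∨ z) ↔ (y ↔ x))) ↔ (~~x ∨ (~~y → x)) = 1 ↔ 3/5 = 3/5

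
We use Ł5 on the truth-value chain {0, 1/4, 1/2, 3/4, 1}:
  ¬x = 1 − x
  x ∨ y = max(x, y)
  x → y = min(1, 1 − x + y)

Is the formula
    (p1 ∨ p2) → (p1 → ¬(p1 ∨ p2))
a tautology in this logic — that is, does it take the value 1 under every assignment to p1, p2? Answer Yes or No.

No

Counterexample: take p1 = 1/4, p2 = 1.
p1 ∨ p2 = 1/4 ∨ 1 = 1
p1 ∨ p2 = 1/4 ∨ 1 = 1
¬(p1 ∨ p2) = ¬1 = 0
p1 → ¬(p1 ∨ p2) = 1/4 → 0 = 3/4
(p1 ∨ p2) → (p1 → ¬(p1 ∨ p2)) = 1 → 3/4 = 3/4
This gives 3/4 ≠ 1.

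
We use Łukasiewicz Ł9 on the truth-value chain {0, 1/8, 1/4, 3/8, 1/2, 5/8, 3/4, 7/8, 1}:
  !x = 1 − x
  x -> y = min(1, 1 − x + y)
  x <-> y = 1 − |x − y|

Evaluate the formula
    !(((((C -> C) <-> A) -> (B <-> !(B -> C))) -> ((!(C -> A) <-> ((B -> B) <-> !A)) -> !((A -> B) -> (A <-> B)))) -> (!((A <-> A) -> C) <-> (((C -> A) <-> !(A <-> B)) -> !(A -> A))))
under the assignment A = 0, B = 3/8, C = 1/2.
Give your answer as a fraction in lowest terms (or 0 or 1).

1/4

C -> C = 1/2 -> 1/2 = 1
(C -> C) <-> A = 1 <-> 0 = 0
B -> C = 3/8 -> 1/2 = 1
!(B -> C) = !1 = 0
B <-> !(B -> C) = 3/8 <-> 0 = 5/8
((C -> C) <-> A) -> (B <-> !(B -> C)) = 0 -> 5/8 = 1
C -> A = 1/2 -> 0 = 1/2
!(C -> A) = !1/2 = 1/2
B -> B = 3/8 -> 3/8 = 1
!A = !0 = 1
(B -> B) <-> !A = 1 <-> 1 = 1
!(C -> A) <-> ((B -> B) <-> !A) = 1/2 <-> 1 = 1/2
A -> B = 0 -> 3/8 = 1
A <-> B = 0 <-> 3/8 = 5/8
(A -> B) -> (A <-> B) = 1 -> 5/8 = 5/8
!((A -> B) -> (A <-> B)) = !5/8 = 3/8
(!(C -> A) <-> ((B -> B) <-> !A)) -> !((A -> B) -> (A <-> B)) = 1/2 -> 3/8 = 7/8
(((C -> C) <-> A) -> (B <-> !(B -> C))) -> ((!(C -> A) <-> ((B -> B) <-> !A)) -> !((A -> B) -> (A <-> B))) = 1 -> 7/8 = 7/8
A <-> A = 0 <-> 0 = 1
(A <-> A) -> C = 1 -> 1/2 = 1/2
!((A <-> A) -> C) = !1/2 = 1/2
C -> A = 1/2 -> 0 = 1/2
A <-> B = 0 <-> 3/8 = 5/8
!(A <-> B) = !5/8 = 3/8
(C -> A) <-> !(A <-> B) = 1/2 <-> 3/8 = 7/8
A -> A = 0 -> 0 = 1
!(A -> A) = !1 = 0
((C -> A) <-> !(A <-> B)) -> !(A -> A) = 7/8 -> 0 = 1/8
!((A <-> A) -> C) <-> (((C -> A) <-> !(A <-> B)) -> !(A -> A)) = 1/2 <-> 1/8 = 5/8
((((C -> C) <-> A) -> (B <-> !(B -> C))) -> ((!(C -> A) <-> ((B -> B) <-> !A)) -> !((A -> B) -> (A <-> B)))) -> (!((A <-> A) -> C) <-> (((C -> A) <-> !(A <-> B)) -> !(A -> A))) = 7/8 -> 5/8 = 3/4
!(((((C -> C) <-> A) -> (B <-> !(B -> C))) -> ((!(C -> A) <-> ((B -> B) <-> !A)) -> !((A -> B) -> (A <-> B)))) -> (!((A <-> A) -> C) <-> (((C -> A) <-> !(A <-> B)) -> !(A -> A)))) = !3/4 = 1/4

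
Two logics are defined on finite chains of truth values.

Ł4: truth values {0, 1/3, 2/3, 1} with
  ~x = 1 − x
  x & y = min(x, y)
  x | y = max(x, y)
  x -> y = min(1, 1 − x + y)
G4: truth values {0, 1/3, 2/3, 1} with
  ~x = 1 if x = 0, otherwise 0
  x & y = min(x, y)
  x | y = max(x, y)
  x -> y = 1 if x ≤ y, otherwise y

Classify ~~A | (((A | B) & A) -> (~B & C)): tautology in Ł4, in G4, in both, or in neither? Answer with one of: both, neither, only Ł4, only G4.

In Ł4: at A = 1/3, B = 0, C = 0 the value is 2/3 — not a tautology.
In G4: every assignment gives 1 — tautology.

only G4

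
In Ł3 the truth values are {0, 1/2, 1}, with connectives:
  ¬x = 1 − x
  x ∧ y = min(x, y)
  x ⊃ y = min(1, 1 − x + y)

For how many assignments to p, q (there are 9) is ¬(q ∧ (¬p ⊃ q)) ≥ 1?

3

p = 0, q = 0 ↦ 1  ≥
p = 0, q = 1/2 ↦ 1/2  <
p = 0, q = 1 ↦ 0  <
p = 1/2, q = 0 ↦ 1  ≥
p = 1/2, q = 1/2 ↦ 1/2  <
p = 1/2, q = 1 ↦ 0  <
p = 1, q = 0 ↦ 1  ≥
p = 1, q = 1/2 ↦ 1/2  <
p = 1, q = 1 ↦ 0  <
So 3 of the 9 assignments meet the threshold.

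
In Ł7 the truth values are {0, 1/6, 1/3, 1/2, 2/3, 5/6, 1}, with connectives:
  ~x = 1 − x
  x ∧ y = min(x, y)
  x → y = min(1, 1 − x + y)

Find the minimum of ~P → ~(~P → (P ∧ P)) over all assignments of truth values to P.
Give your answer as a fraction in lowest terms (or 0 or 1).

1/2

Take P = 1/2:
~P = ~1/2 = 1/2
~P = ~1/2 = 1/2
P ∧ P = 1/2 ∧ 1/2 = 1/2
~P → (P ∧ P) = 1/2 → 1/2 = 1
~(~P → (P ∧ P)) = ~1 = 0
~P → ~(~P → (P ∧ P)) = 1/2 → 0 = 1/2
No assignment yields a value below 1/2, so this is the minimum.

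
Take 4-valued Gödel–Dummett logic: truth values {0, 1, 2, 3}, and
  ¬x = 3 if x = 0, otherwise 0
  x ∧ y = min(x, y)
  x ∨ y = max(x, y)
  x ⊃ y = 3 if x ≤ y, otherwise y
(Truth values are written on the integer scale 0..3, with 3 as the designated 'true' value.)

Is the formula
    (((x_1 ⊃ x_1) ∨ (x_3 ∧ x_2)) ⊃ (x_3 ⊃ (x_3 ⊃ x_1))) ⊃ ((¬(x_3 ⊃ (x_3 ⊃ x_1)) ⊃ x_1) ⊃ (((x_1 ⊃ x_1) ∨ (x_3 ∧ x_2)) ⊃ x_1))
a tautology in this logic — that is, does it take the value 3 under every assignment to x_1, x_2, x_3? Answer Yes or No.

Counterexample: take x_1 = 0, x_2 = 0, x_3 = 0.
x_1 ⊃ x_1 = 0 ⊃ 0 = 3
x_3 ∧ x_2 = 0 ∧ 0 = 0
(x_1 ⊃ x_1) ∨ (x_3 ∧ x_2) = 3 ∨ 0 = 3
x_3 ⊃ x_1 = 0 ⊃ 0 = 3
x_3 ⊃ (x_3 ⊃ x_1) = 0 ⊃ 3 = 3
((x_1 ⊃ x_1) ∨ (x_3 ∧ x_2)) ⊃ (x_3 ⊃ (x_3 ⊃ x_1)) = 3 ⊃ 3 = 3
x_3 ⊃ x_1 = 0 ⊃ 0 = 3
x_3 ⊃ (x_3 ⊃ x_1) = 0 ⊃ 3 = 3
¬(x_3 ⊃ (x_3 ⊃ x_1)) = ¬3 = 0
¬(x_3 ⊃ (x_3 ⊃ x_1)) ⊃ x_1 = 0 ⊃ 0 = 3
x_1 ⊃ x_1 = 0 ⊃ 0 = 3
x_3 ∧ x_2 = 0 ∧ 0 = 0
(x_1 ⊃ x_1) ∨ (x_3 ∧ x_2) = 3 ∨ 0 = 3
((x_1 ⊃ x_1) ∨ (x_3 ∧ x_2)) ⊃ x_1 = 3 ⊃ 0 = 0
(¬(x_3 ⊃ (x_3 ⊃ x_1)) ⊃ x_1) ⊃ (((x_1 ⊃ x_1) ∨ (x_3 ∧ x_2)) ⊃ x_1) = 3 ⊃ 0 = 0
(((x_1 ⊃ x_1) ∨ (x_3 ∧ x_2)) ⊃ (x_3 ⊃ (x_3 ⊃ x_1))) ⊃ ((¬(x_3 ⊃ (x_3 ⊃ x_1)) ⊃ x_1) ⊃ (((x_1 ⊃ x_1) ∨ (x_3 ∧ x_2)) ⊃ x_1)) = 3 ⊃ 0 = 0
This gives 0 ≠ 3.

No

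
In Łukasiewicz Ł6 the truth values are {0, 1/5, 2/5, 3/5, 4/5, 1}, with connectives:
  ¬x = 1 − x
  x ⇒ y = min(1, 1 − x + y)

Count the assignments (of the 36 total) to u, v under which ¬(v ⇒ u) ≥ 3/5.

6

value 1: 1 assignment (counts)
value 4/5: 2 assignments (counts)
value 3/5: 3 assignments (counts)
value 2/5: 4 assignments
value 1/5: 5 assignments
value 0: 21 assignments
So 6 of the 36 assignments meet the threshold.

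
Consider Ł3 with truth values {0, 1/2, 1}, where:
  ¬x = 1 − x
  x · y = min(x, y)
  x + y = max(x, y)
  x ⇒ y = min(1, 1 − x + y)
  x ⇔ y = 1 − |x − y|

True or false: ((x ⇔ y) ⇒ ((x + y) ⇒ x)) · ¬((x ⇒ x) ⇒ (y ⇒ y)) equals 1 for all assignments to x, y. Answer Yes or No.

Counterexample: take x = 0, y = 0.
x ⇔ y = 0 ⇔ 0 = 1
x + y = 0 + 0 = 0
(x + y) ⇒ x = 0 ⇒ 0 = 1
(x ⇔ y) ⇒ ((x + y) ⇒ x) = 1 ⇒ 1 = 1
x ⇒ x = 0 ⇒ 0 = 1
y ⇒ y = 0 ⇒ 0 = 1
(x ⇒ x) ⇒ (y ⇒ y) = 1 ⇒ 1 = 1
¬((x ⇒ x) ⇒ (y ⇒ y)) = ¬1 = 0
((x ⇔ y) ⇒ ((x + y) ⇒ x)) · ¬((x ⇒ x) ⇒ (y ⇒ y)) = 1 · 0 = 0
This gives 0 ≠ 1.

No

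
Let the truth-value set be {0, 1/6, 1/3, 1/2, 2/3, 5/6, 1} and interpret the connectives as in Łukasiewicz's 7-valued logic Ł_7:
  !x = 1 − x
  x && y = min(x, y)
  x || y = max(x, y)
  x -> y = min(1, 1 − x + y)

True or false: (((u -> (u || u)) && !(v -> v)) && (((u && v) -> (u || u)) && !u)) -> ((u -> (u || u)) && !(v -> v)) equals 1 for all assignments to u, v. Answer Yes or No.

Yes

At u = 1, v = 1/3, for instance:
u || u = 1 || 1 = 1
u -> (u || u) = 1 -> 1 = 1
v -> v = 1/3 -> 1/3 = 1
!(v -> v) = !1 = 0
(u -> (u || u)) && !(v -> v) = 1 && 0 = 0
u && v = 1 && 1/3 = 1/3
u || u = 1 || 1 = 1
(u && v) -> (u || u) = 1/3 -> 1 = 1
!u = !1 = 0
((u && v) -> (u || u)) && !u = 1 && 0 = 0
((u -> (u || u)) && !(v -> v)) && (((u && v) -> (u || u)) && !u) = 0 && 0 = 0
(((u -> (u || u)) && !(v -> v)) && (((u && v) -> (u || u)) && !u)) -> ((u -> (u || u)) && !(v -> v)) = 0 -> 0 = 1
and checking the remaining 48 assignments likewise gives ≥ 1 in every case.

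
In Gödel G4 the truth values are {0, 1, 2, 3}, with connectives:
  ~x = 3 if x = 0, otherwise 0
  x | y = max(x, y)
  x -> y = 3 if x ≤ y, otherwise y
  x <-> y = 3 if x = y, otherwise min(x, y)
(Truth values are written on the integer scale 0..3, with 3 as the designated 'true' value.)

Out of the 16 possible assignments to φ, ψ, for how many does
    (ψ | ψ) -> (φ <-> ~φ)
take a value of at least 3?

φ = 0, ψ = 0 ↦ 3  ≥
φ = 0, ψ = 1 ↦ 0  <
φ = 0, ψ = 2 ↦ 0  <
φ = 0, ψ = 3 ↦ 0  <
φ = 1, ψ = 0 ↦ 3  ≥
φ = 1, ψ = 1 ↦ 0  <
φ = 1, ψ = 2 ↦ 0  <
φ = 1, ψ = 3 ↦ 0  <
φ = 2, ψ = 0 ↦ 3  ≥
φ = 2, ψ = 1 ↦ 0  <
φ = 2, ψ = 2 ↦ 0  <
φ = 2, ψ = 3 ↦ 0  <
φ = 3, ψ = 0 ↦ 3  ≥
φ = 3, ψ = 1 ↦ 0  <
φ = 3, ψ = 2 ↦ 0  <
φ = 3, ψ = 3 ↦ 0  <
So 4 of the 16 assignments meet the threshold.

4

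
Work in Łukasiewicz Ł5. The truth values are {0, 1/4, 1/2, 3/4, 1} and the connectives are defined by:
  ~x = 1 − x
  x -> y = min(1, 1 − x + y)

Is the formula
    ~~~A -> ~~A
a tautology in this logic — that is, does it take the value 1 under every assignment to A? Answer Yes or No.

Counterexample: take A = 0.
~A = ~0 = 1
~~A = ~1 = 0
~~~A = ~0 = 1
~A = ~0 = 1
~~A = ~1 = 0
~~~A -> ~~A = 1 -> 0 = 0
This gives 0 ≠ 1.

No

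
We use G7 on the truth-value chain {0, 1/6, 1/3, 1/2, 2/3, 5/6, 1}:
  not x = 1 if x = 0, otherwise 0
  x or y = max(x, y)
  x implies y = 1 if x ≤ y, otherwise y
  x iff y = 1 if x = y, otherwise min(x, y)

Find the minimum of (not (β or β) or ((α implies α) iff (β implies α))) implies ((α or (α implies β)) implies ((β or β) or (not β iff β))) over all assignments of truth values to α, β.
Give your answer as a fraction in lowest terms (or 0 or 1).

0

Take α = 0, β = 0:
β or β = 0 or 0 = 0
not (β or β) = not 0 = 1
α implies α = 0 implies 0 = 1
β implies α = 0 implies 0 = 1
(α implies α) iff (β implies α) = 1 iff 1 = 1
not (β or β) or ((α implies α) iff (β implies α)) = 1 or 1 = 1
α implies β = 0 implies 0 = 1
α or (α implies β) = 0 or 1 = 1
β or β = 0 or 0 = 0
not β = not 0 = 1
not β iff β = 1 iff 0 = 0
(β or β) or (not β iff β) = 0 or 0 = 0
(α or (α implies β)) implies ((β or β) or (not β iff β)) = 1 implies 0 = 0
(not (β or β) or ((α implies α) iff (β implies α))) implies ((α or (α implies β)) implies ((β or β) or (not β iff β))) = 1 implies 0 = 0
No assignment yields a value below 0, so this is the minimum.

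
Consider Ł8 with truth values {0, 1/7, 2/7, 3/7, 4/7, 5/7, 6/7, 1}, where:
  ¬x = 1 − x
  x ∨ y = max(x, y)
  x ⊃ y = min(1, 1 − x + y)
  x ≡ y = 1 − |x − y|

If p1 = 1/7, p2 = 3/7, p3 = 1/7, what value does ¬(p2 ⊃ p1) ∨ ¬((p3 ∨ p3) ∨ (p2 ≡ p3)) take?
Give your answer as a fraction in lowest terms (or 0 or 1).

2/7

p2 ⊃ p1 = 3/7 ⊃ 1/7 = 5/7
¬(p2 ⊃ p1) = ¬5/7 = 2/7
p3 ∨ p3 = 1/7 ∨ 1/7 = 1/7
p2 ≡ p3 = 3/7 ≡ 1/7 = 5/7
(p3 ∨ p3) ∨ (p2 ≡ p3) = 1/7 ∨ 5/7 = 5/7
¬((p3 ∨ p3) ∨ (p2 ≡ p3)) = ¬5/7 = 2/7
¬(p2 ⊃ p1) ∨ ¬((p3 ∨ p3) ∨ (p2 ≡ p3)) = 2/7 ∨ 2/7 = 2/7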